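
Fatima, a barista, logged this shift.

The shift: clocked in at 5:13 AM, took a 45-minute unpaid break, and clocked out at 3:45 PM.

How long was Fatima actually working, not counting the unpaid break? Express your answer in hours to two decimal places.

9.78 hours

The shift: 5:13 AM–3:45 PM = 10 h 32 min; less 45 min break → 9 h 47 min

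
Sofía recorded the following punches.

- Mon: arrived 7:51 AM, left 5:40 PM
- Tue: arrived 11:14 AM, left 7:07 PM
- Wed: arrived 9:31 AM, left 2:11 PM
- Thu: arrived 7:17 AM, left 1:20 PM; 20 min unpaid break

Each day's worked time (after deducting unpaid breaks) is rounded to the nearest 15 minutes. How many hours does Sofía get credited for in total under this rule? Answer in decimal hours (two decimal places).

28.25 hours

Mon: 7:51 AM–5:40 PM = 9 h 49 min → rounds to 9 h 45 min
Tue: 11:14 AM–7:07 PM = 7 h 53 min → rounds to 8 h 0 min
Wed: 9:31 AM–2:11 PM = 4 h 40 min → rounds to 4 h 45 min
Thu: 7:17 AM–1:20 PM = 6 h 3 min − 20 min = 5 h 43 min → rounds to 5 h 45 min
Total credited: 28 h 15 min.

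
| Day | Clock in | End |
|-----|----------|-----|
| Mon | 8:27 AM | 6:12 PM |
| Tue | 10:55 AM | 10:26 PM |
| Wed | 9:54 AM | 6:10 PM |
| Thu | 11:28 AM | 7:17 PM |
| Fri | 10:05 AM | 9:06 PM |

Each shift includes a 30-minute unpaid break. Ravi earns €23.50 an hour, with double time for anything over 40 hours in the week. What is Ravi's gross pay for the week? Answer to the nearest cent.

€1215.73

Mon: 8:27 AM–6:12 PM = 9 h 45 min; less 30 min break → 9 h 15 min
Tue: 10:55 AM–10:26 PM = 11 h 31 min; less 30 min break → 11 h 1 min
Wed: 9:54 AM–6:10 PM = 8 h 16 min; less 30 min break → 7 h 46 min
Thu: 11:28 AM–7:17 PM = 7 h 49 min; less 30 min break → 7 h 19 min
Fri: 10:05 AM–9:06 PM = 11 h 1 min; less 30 min break → 10 h 31 min
Total worked: 45 h 52 min = 2752 min.
Regular 40 h 0 min = 2400 min at €23.50/h; overtime 5 h 52 min = 352 min at €47.00/h.
Pay = (2400 × €23.50 + 352 × €47.00) ÷ 60 = €1215.73.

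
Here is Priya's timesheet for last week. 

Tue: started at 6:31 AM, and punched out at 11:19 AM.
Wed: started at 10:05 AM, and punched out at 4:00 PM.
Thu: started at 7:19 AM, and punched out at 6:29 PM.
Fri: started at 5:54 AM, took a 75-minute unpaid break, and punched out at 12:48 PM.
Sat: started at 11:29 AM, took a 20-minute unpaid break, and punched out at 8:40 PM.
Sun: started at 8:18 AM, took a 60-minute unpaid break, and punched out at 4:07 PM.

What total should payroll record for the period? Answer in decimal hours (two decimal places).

43.20 hours

Tue: 6:31 AM–11:19 AM = 4 h 48 min
Wed: 10:05 AM–4:00 PM = 5 h 55 min
Thu: 7:19 AM–6:29 PM = 11 h 10 min
Fri: 5:54 AM–12:48 PM = 6 h 54 min; less 75 min break → 5 h 39 min
Sat: 11:29 AM–8:40 PM = 9 h 11 min; less 20 min break → 8 h 51 min
Sun: 8:18 AM–4:07 PM = 7 h 49 min; less 60 min break → 6 h 49 min
Total: 4 h 48 min + 5 h 55 min + 11 h 10 min + 5 h 39 min + 8 h 51 min + 6 h 49 min = 43 h 12 min.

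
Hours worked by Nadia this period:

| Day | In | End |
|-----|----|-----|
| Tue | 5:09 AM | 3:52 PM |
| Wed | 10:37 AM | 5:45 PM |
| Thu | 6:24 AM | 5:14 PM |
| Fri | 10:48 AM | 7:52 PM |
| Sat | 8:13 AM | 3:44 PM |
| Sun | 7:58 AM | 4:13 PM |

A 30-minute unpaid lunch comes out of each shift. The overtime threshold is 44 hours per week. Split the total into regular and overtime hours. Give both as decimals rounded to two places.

Regular 44.00 hours, overtime 6.52 hours

Tue: 5:09 AM–3:52 PM = 10 h 43 min; less 30 min break → 10 h 13 min
Wed: 10:37 AM–5:45 PM = 7 h 8 min; less 30 min break → 6 h 38 min
Thu: 6:24 AM–5:14 PM = 10 h 50 min; less 30 min break → 10 h 20 min
Fri: 10:48 AM–7:52 PM = 9 h 4 min; less 30 min break → 8 h 34 min
Sat: 8:13 AM–3:44 PM = 7 h 31 min; less 30 min break → 7 h 1 min
Sun: 7:58 AM–4:13 PM = 8 h 15 min; less 30 min break → 7 h 45 min
Total worked: 50 h 31 min = 50.52 h.
Threshold 44 h → overtime 6 h 31 min, regular 44 h 0 min.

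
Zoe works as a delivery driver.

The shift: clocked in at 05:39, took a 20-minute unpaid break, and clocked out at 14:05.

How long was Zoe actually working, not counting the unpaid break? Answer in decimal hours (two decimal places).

8.10 hours

The shift: 05:39–14:05 = 8 h 26 min; less 20 min break → 8 h 6 min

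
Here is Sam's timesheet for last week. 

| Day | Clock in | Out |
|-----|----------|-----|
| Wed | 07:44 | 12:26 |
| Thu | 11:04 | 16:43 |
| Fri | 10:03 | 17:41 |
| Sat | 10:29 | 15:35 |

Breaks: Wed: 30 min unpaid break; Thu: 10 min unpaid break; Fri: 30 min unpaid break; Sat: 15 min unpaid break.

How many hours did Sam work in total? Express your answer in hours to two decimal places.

21.67 hours

Wed: 07:44–12:26 = 4 h 42 min; less 30 min break → 4 h 12 min
Thu: 11:04–16:43 = 5 h 39 min; less 10 min break → 5 h 29 min
Fri: 10:03–17:41 = 7 h 38 min; less 30 min break → 7 h 8 min
Sat: 10:29–15:35 = 5 h 6 min; less 15 min break → 4 h 51 min
Total: 4 h 12 min + 5 h 29 min + 7 h 8 min + 4 h 51 min = 21 h 40 min.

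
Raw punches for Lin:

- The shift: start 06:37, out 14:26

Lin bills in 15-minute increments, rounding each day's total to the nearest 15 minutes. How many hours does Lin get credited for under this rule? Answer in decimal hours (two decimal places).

The shift: 06:37–14:26 = 7 h 49 min → rounds to 7 h 45 min

7.75 hours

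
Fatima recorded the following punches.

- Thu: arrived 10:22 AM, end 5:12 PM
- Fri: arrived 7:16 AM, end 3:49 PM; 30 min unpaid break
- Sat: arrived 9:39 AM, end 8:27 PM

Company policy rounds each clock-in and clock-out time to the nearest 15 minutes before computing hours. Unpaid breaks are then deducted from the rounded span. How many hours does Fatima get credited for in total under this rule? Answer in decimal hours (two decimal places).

25.75 hours

Thu: in 10:22 AM→10:15 AM, out 5:12 PM→5:15 PM; 7 h 0 min
Fri: in 7:16 AM→7:15 AM, out 3:49 PM→3:45 PM; 8 h 30 min − 30 min = 8 h 0 min
Sat: in 9:39 AM→9:45 AM, out 8:27 PM→8:30 PM; 10 h 45 min
Total credited: 25 h 45 min.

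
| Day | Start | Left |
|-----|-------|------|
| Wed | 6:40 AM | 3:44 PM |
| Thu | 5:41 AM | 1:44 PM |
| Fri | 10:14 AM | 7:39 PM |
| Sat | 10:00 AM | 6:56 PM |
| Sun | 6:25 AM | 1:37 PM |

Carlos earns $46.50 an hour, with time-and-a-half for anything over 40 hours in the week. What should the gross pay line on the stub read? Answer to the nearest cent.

Wed: 6:40 AM–3:44 PM = 9 h 4 min
Thu: 5:41 AM–1:44 PM = 8 h 3 min
Fri: 10:14 AM–7:39 PM = 9 h 25 min
Sat: 10:00 AM–6:56 PM = 8 h 56 min
Sun: 6:25 AM–1:37 PM = 7 h 12 min
Total worked: 42 h 40 min = 2560 min.
Regular 40 h 0 min = 2400 min at $46.50/h; overtime 2 h 40 min = 160 min at $69.75/h.
Pay = (2400 × $46.50 + 160 × $69.75) ÷ 60 = $2046.00.

$2046.00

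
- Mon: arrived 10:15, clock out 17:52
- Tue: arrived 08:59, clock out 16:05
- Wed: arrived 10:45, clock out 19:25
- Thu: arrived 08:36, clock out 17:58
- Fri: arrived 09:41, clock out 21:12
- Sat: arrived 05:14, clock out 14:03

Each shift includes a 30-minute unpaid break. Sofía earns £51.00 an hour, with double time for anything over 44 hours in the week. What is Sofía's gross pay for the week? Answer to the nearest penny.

Mon: 10:15–17:52 = 7 h 37 min; less 30 min break → 7 h 7 min
Tue: 08:59–16:05 = 7 h 6 min; less 30 min break → 6 h 36 min
Wed: 10:45–19:25 = 8 h 40 min; less 30 min break → 8 h 10 min
Thu: 08:36–17:58 = 9 h 22 min; less 30 min break → 8 h 52 min
Fri: 09:41–21:12 = 11 h 31 min; less 30 min break → 11 h 1 min
Sat: 05:14–14:03 = 8 h 49 min; less 30 min break → 8 h 19 min
Total worked: 50 h 5 min = 3005 min.
Regular 44 h 0 min = 2640 min at £51.00/h; overtime 6 h 5 min = 365 min at £102.00/h.
Pay = (2640 × £51.00 + 365 × £102.00) ÷ 60 = £2864.50.

£2864.50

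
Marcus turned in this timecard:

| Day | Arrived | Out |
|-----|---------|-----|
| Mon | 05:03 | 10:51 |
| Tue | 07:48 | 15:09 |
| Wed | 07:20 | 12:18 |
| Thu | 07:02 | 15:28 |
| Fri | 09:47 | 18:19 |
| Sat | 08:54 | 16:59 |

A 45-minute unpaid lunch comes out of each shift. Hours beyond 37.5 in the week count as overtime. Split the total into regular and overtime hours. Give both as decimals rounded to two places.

Regular 37.50 hours, overtime 1.17 hours

Mon: 05:03–10:51 = 5 h 48 min; less 45 min break → 5 h 3 min
Tue: 07:48–15:09 = 7 h 21 min; less 45 min break → 6 h 36 min
Wed: 07:20–12:18 = 4 h 58 min; less 45 min break → 4 h 13 min
Thu: 07:02–15:28 = 8 h 26 min; less 45 min break → 7 h 41 min
Fri: 09:47–18:19 = 8 h 32 min; less 45 min break → 7 h 47 min
Sat: 08:54–16:59 = 8 h 5 min; less 45 min break → 7 h 20 min
Total worked: 38 h 40 min = 38.67 h.
Threshold 37.5 h → overtime 1 h 10 min, regular 37 h 30 min.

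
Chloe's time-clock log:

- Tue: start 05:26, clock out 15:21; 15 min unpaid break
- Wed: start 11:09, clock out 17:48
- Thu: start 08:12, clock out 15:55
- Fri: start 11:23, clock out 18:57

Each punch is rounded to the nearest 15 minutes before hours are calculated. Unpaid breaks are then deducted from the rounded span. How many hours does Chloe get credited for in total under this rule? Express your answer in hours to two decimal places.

Tue: in 05:26→05:30, out 15:21→15:15; 9 h 45 min − 15 min = 9 h 30 min
Wed: in 11:09→11:15, out 17:48→17:45; 6 h 30 min
Thu: in 08:12→08:15, out 15:55→16:00; 7 h 45 min
Fri: in 11:23→11:30, out 18:57→19:00; 7 h 30 min
Total credited: 31 h 15 min.

31.25 hours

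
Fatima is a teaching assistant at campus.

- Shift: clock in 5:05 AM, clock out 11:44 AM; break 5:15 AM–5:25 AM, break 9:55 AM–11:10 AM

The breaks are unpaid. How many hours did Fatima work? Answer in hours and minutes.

Shift: 5:05 AM–11:44 AM = 6 h 39 min; less 85 min break → 5 h 14 min

5 h 14 min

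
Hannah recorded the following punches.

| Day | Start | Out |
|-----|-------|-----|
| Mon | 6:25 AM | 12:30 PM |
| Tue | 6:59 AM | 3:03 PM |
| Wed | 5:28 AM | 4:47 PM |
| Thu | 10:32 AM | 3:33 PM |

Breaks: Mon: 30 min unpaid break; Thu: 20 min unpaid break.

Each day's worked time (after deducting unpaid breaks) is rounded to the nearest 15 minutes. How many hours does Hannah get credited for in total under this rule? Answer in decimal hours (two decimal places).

29.50 hours

Mon: 6:25 AM–12:30 PM = 6 h 5 min − 30 min = 5 h 35 min → rounds to 5 h 30 min
Tue: 6:59 AM–3:03 PM = 8 h 4 min → rounds to 8 h 0 min
Wed: 5:28 AM–4:47 PM = 11 h 19 min → rounds to 11 h 15 min
Thu: 10:32 AM–3:33 PM = 5 h 1 min − 20 min = 4 h 41 min → rounds to 4 h 45 min
Total credited: 29 h 30 min.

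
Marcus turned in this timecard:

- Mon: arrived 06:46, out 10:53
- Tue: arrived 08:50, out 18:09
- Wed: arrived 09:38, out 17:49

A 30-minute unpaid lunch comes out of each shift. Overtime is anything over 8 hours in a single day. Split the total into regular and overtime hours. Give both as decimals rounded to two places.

Regular 19.30 hours, overtime 0.82 hours

Mon: 06:46–10:53 = 4 h 7 min; less 30 min break → 3 h 37 min
Tue: 08:50–18:09 = 9 h 19 min; less 30 min break → 8 h 49 min
Wed: 09:38–17:49 = 8 h 11 min; less 30 min break → 7 h 41 min
Mon reg 3 h 37 min / OT 0 h 0 min; Tue reg 8 h 0 min / OT 0 h 49 min; Wed reg 7 h 41 min / OT 0 h 0 min.
Totals: regular 19 h 18 min, overtime 0 h 49 min.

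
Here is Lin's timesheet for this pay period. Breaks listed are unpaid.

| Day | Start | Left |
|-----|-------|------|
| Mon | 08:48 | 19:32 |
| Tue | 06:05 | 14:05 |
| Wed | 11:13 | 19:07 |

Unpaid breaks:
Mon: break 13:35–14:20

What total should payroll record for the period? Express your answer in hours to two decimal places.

Mon: 08:48–19:32 = 10 h 44 min; less 45 min break → 9 h 59 min
Tue: 06:05–14:05 = 8 h 0 min
Wed: 11:13–19:07 = 7 h 54 min
Total: 9 h 59 min + 8 h 0 min + 7 h 54 min = 25 h 53 min.

25.88 hours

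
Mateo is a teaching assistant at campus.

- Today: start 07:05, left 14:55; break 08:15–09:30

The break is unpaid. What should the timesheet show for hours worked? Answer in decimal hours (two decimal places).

Today: 07:05–14:55 = 7 h 50 min; less 75 min break → 6 h 35 min

6.58 hours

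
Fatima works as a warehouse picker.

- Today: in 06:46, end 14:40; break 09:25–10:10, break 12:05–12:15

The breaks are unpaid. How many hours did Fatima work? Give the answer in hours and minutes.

Today: 06:46–14:40 = 7 h 54 min; less 55 min break → 6 h 59 min

6 h 59 min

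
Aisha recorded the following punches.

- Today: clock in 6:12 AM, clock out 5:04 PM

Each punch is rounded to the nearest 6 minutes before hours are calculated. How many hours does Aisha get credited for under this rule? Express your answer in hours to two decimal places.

Today: in 6:12 AM→6:12 AM, out 5:04 PM→5:06 PM; 10 h 54 min

10.90 hours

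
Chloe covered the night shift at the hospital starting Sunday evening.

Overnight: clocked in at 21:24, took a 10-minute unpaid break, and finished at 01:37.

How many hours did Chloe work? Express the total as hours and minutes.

4 h 3 min

Overnight: 21:24 → midnight = 2 h 36 min; midnight → 01:37 = 1 h 37 min; span 4 h 13 min; less 10 min break → 4 h 3 min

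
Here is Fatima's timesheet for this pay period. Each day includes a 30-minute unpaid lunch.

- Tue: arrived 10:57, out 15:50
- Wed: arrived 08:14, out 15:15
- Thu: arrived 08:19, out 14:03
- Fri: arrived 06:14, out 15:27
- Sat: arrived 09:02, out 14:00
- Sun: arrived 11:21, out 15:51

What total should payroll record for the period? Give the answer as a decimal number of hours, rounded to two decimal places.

33.32 hours

Tue: 10:57–15:50 = 4 h 53 min; less 30 min break → 4 h 23 min
Wed: 08:14–15:15 = 7 h 1 min; less 30 min break → 6 h 31 min
Thu: 08:19–14:03 = 5 h 44 min; less 30 min break → 5 h 14 min
Fri: 06:14–15:27 = 9 h 13 min; less 30 min break → 8 h 43 min
Sat: 09:02–14:00 = 4 h 58 min; less 30 min break → 4 h 28 min
Sun: 11:21–15:51 = 4 h 30 min; less 30 min break → 4 h 0 min
Total: 4 h 23 min + 6 h 31 min + 5 h 14 min + 8 h 43 min + 4 h 28 min + 4 h 0 min = 33 h 19 min.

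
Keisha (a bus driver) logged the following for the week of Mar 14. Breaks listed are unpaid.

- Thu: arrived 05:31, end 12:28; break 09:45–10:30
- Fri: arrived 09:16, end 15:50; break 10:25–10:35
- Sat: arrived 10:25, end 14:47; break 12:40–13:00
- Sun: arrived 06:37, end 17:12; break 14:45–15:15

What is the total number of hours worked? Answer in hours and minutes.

Thu: 05:31–12:28 = 6 h 57 min; less 45 min break → 6 h 12 min
Fri: 09:16–15:50 = 6 h 34 min; less 10 min break → 6 h 24 min
Sat: 10:25–14:47 = 4 h 22 min; less 20 min break → 4 h 2 min
Sun: 06:37–17:12 = 10 h 35 min; less 30 min break → 10 h 5 min
Total: 6 h 12 min + 6 h 24 min + 4 h 2 min + 10 h 5 min = 26 h 43 min.

26 h 43 min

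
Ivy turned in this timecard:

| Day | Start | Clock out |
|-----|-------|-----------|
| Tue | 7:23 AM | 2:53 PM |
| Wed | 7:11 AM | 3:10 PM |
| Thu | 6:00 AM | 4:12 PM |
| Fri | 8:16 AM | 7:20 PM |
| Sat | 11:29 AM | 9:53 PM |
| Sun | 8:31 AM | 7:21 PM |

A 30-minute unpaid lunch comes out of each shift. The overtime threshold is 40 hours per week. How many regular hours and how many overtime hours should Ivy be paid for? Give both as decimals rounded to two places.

Regular 40.00 hours, overtime 14.98 hours

Tue: 7:23 AM–2:53 PM = 7 h 30 min; less 30 min break → 7 h 0 min
Wed: 7:11 AM–3:10 PM = 7 h 59 min; less 30 min break → 7 h 29 min
Thu: 6:00 AM–4:12 PM = 10 h 12 min; less 30 min break → 9 h 42 min
Fri: 8:16 AM–7:20 PM = 11 h 4 min; less 30 min break → 10 h 34 min
Sat: 11:29 AM–9:53 PM = 10 h 24 min; less 30 min break → 9 h 54 min
Sun: 8:31 AM–7:21 PM = 10 h 50 min; less 30 min break → 10 h 20 min
Total worked: 54 h 59 min = 54.98 h.
Threshold 40 h → overtime 14 h 59 min, regular 40 h 0 min.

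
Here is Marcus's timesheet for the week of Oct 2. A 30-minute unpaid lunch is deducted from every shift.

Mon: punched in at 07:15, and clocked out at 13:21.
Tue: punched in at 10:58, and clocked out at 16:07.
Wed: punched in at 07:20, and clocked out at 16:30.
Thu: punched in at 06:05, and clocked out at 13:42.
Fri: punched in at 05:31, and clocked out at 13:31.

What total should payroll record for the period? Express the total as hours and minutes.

Mon: 07:15–13:21 = 6 h 6 min; less 30 min break → 5 h 36 min
Tue: 10:58–16:07 = 5 h 9 min; less 30 min break → 4 h 39 min
Wed: 07:20–16:30 = 9 h 10 min; less 30 min break → 8 h 40 min
Thu: 06:05–13:42 = 7 h 37 min; less 30 min break → 7 h 7 min
Fri: 05:31–13:31 = 8 h 0 min; less 30 min break → 7 h 30 min
Total: 5 h 36 min + 4 h 39 min + 8 h 40 min + 7 h 7 min + 7 h 30 min = 33 h 32 min.

33 h 32 min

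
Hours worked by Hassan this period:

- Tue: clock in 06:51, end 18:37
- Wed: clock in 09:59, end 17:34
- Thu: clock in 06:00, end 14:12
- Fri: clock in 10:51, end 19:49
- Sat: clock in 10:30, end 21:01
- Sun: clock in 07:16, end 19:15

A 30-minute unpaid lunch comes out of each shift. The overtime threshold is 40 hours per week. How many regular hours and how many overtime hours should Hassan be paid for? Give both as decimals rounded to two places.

Tue: 06:51–18:37 = 11 h 46 min; less 30 min break → 11 h 16 min
Wed: 09:59–17:34 = 7 h 35 min; less 30 min break → 7 h 5 min
Thu: 06:00–14:12 = 8 h 12 min; less 30 min break → 7 h 42 min
Fri: 10:51–19:49 = 8 h 58 min; less 30 min break → 8 h 28 min
Sat: 10:30–21:01 = 10 h 31 min; less 30 min break → 10 h 1 min
Sun: 07:16–19:15 = 11 h 59 min; less 30 min break → 11 h 29 min
Total worked: 56 h 1 min = 56.02 h.
Threshold 40 h → overtime 16 h 1 min, regular 40 h 0 min.

Regular 40.00 hours, overtime 16.02 hours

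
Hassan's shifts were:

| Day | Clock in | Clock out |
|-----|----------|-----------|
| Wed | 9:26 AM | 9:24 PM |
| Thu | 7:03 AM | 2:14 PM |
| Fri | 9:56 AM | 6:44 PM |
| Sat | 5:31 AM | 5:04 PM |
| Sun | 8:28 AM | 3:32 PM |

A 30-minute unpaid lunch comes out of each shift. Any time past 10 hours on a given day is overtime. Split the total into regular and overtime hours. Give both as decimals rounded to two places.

Regular 41.55 hours, overtime 2.52 hours

Wed: 9:26 AM–9:24 PM = 11 h 58 min; less 30 min break → 11 h 28 min
Thu: 7:03 AM–2:14 PM = 7 h 11 min; less 30 min break → 6 h 41 min
Fri: 9:56 AM–6:44 PM = 8 h 48 min; less 30 min break → 8 h 18 min
Sat: 5:31 AM–5:04 PM = 11 h 33 min; less 30 min break → 11 h 3 min
Sun: 8:28 AM–3:32 PM = 7 h 4 min; less 30 min break → 6 h 34 min
Wed reg 10 h 0 min / OT 1 h 28 min; Thu reg 6 h 41 min / OT 0 h 0 min; Fri reg 8 h 18 min / OT 0 h 0 min; Sat reg 10 h 0 min / OT 1 h 3 min; Sun reg 6 h 34 min / OT 0 h 0 min.
Totals: regular 41 h 33 min, overtime 2 h 31 min.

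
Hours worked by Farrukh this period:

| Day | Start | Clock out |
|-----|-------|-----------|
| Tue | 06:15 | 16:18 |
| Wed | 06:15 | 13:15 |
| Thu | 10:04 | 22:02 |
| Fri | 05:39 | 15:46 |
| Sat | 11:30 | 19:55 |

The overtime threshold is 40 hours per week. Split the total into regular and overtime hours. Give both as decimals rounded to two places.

Regular 40.00 hours, overtime 7.55 hours

Tue: 06:15–16:18 = 10 h 3 min
Wed: 06:15–13:15 = 7 h 0 min
Thu: 10:04–22:02 = 11 h 58 min
Fri: 05:39–15:46 = 10 h 7 min
Sat: 11:30–19:55 = 8 h 25 min
Total worked: 47 h 33 min = 47.55 h.
Threshold 40 h → overtime 7 h 33 min, regular 40 h 0 min.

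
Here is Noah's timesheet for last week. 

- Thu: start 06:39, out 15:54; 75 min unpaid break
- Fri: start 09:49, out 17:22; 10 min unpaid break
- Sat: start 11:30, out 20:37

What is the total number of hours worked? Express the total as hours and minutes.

Thu: 06:39–15:54 = 9 h 15 min; less 75 min break → 8 h 0 min
Fri: 09:49–17:22 = 7 h 33 min; less 10 min break → 7 h 23 min
Sat: 11:30–20:37 = 9 h 7 min
Total: 8 h 0 min + 7 h 23 min + 9 h 7 min = 24 h 30 min.

24 h 30 min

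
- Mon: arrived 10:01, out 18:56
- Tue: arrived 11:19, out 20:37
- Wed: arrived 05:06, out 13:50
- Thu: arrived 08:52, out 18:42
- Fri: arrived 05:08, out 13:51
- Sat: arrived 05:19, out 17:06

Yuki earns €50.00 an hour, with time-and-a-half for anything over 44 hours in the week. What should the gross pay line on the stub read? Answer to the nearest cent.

€3196.25

Mon: 10:01–18:56 = 8 h 55 min
Tue: 11:19–20:37 = 9 h 18 min
Wed: 05:06–13:50 = 8 h 44 min
Thu: 08:52–18:42 = 9 h 50 min
Fri: 05:08–13:51 = 8 h 43 min
Sat: 05:19–17:06 = 11 h 47 min
Total worked: 57 h 17 min = 3437 min.
Regular 44 h 0 min = 2640 min at €50.00/h; overtime 13 h 17 min = 797 min at €75.00/h.
Pay = (2640 × €50.00 + 797 × €75.00) ÷ 60 = €3196.25.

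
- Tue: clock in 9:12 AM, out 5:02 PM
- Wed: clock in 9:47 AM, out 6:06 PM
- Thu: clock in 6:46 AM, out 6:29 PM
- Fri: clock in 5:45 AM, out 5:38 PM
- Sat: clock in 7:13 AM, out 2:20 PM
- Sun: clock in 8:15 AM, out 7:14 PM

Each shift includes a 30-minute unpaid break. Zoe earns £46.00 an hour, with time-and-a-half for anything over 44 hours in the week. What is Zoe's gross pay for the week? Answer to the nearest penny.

Tue: 9:12 AM–5:02 PM = 7 h 50 min; less 30 min break → 7 h 20 min
Wed: 9:47 AM–6:06 PM = 8 h 19 min; less 30 min break → 7 h 49 min
Thu: 6:46 AM–6:29 PM = 11 h 43 min; less 30 min break → 11 h 13 min
Fri: 5:45 AM–5:38 PM = 11 h 53 min; less 30 min break → 11 h 23 min
Sat: 7:13 AM–2:20 PM = 7 h 7 min; less 30 min break → 6 h 37 min
Sun: 8:15 AM–7:14 PM = 10 h 59 min; less 30 min break → 10 h 29 min
Total worked: 54 h 51 min = 3291 min.
Regular 44 h 0 min = 2640 min at £46.00/h; overtime 10 h 51 min = 651 min at £69.00/h.
Pay = (2640 × £46.00 + 651 × £69.00) ÷ 60 = £2772.65.

£2772.65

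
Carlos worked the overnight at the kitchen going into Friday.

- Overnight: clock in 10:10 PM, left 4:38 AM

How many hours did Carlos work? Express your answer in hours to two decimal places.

6.47 hours

Overnight: 10:10 PM → midnight = 1 h 50 min; midnight → 4:38 AM = 4 h 38 min; span 6 h 28 min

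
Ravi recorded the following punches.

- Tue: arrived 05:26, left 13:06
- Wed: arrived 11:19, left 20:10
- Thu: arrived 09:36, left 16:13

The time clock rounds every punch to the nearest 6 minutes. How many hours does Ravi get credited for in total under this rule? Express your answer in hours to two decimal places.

23.20 hours

Tue: in 05:26→05:24, out 13:06→13:06; 7 h 42 min
Wed: in 11:19→11:18, out 20:10→20:12; 8 h 54 min
Thu: in 09:36→09:36, out 16:13→16:12; 6 h 36 min
Total credited: 23 h 12 min.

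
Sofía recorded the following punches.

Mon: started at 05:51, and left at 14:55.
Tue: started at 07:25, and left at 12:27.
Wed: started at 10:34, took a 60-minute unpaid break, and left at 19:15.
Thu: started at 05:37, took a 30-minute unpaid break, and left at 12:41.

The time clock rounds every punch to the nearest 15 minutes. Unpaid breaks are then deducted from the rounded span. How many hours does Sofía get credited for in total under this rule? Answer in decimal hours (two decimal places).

Mon: in 05:51→05:45, out 14:55→15:00; 9 h 15 min
Tue: in 07:25→07:30, out 12:27→12:30; 5 h 0 min
Wed: in 10:34→10:30, out 19:15→19:15; 8 h 45 min − 60 min = 7 h 45 min
Thu: in 05:37→05:30, out 12:41→12:45; 7 h 15 min − 30 min = 6 h 45 min
Total credited: 28 h 45 min.

28.75 hours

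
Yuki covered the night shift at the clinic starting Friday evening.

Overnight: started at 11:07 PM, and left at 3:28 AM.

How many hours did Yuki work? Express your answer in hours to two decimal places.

Overnight: 11:07 PM → midnight = 0 h 53 min; midnight → 3:28 AM = 3 h 28 min; span 4 h 21 min

4.35 hours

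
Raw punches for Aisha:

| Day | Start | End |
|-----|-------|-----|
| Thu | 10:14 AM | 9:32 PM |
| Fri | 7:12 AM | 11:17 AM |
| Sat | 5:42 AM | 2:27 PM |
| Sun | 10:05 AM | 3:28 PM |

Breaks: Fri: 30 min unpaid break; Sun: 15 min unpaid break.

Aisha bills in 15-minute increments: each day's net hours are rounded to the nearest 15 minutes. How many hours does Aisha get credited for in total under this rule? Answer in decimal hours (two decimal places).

28.75 hours

Thu: 10:14 AM–9:32 PM = 11 h 18 min → rounds to 11 h 15 min
Fri: 7:12 AM–11:17 AM = 4 h 5 min − 30 min = 3 h 35 min → rounds to 3 h 30 min
Sat: 5:42 AM–2:27 PM = 8 h 45 min → rounds to 8 h 45 min
Sun: 10:05 AM–3:28 PM = 5 h 23 min − 15 min = 5 h 8 min → rounds to 5 h 15 min
Total credited: 28 h 45 min.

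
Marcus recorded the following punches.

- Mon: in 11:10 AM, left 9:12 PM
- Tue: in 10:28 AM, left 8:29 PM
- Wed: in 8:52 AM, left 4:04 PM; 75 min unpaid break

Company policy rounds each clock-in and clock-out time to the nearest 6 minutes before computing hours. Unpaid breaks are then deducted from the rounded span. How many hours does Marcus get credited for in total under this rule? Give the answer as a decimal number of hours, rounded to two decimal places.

Mon: in 11:10 AM→11:12 AM, out 9:12 PM→9:12 PM; 10 h 0 min
Tue: in 10:28 AM→10:30 AM, out 8:29 PM→8:30 PM; 10 h 0 min
Wed: in 8:52 AM→8:54 AM, out 4:04 PM→4:06 PM; 7 h 12 min − 75 min = 5 h 57 min
Total credited: 25 h 57 min.

25.95 hours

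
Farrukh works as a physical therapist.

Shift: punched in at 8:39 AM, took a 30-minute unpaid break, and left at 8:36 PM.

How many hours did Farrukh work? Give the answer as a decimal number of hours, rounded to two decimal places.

11.45 hours

Shift: 8:39 AM–8:36 PM = 11 h 57 min; less 30 min break → 11 h 27 min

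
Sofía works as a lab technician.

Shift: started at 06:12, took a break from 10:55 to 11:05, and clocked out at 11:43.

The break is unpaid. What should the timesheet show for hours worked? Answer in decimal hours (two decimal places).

5.35 hours

Shift: 06:12–11:43 = 5 h 31 min; less 10 min break → 5 h 21 min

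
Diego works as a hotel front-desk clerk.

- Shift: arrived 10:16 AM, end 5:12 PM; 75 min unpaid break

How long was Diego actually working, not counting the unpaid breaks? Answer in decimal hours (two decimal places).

5.68 hours

Shift: 10:16 AM–5:12 PM = 6 h 56 min; less 75 min break → 5 h 41 min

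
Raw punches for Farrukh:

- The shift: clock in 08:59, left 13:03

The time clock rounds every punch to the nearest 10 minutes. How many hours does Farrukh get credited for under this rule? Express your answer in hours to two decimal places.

The shift: in 08:59→09:00, out 13:03→13:00; 4 h 0 min

4.00 hours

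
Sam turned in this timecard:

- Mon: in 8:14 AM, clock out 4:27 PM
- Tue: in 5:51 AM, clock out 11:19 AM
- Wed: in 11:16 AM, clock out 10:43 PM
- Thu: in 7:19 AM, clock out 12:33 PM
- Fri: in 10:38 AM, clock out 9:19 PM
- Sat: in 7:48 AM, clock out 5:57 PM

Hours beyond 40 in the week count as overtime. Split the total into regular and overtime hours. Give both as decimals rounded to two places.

Regular 40.00 hours, overtime 11.20 hours

Mon: 8:14 AM–4:27 PM = 8 h 13 min
Tue: 5:51 AM–11:19 AM = 5 h 28 min
Wed: 11:16 AM–10:43 PM = 11 h 27 min
Thu: 7:19 AM–12:33 PM = 5 h 14 min
Fri: 10:38 AM–9:19 PM = 10 h 41 min
Sat: 7:48 AM–5:57 PM = 10 h 9 min
Total worked: 51 h 12 min = 51.20 h.
Threshold 40 h → overtime 11 h 12 min, regular 40 h 0 min.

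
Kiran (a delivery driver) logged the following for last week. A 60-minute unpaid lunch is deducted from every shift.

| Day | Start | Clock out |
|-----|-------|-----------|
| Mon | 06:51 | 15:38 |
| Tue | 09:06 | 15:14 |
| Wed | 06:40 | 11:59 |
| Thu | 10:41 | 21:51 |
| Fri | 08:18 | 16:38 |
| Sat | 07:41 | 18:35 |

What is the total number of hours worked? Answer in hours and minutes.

Mon: 06:51–15:38 = 8 h 47 min; less 60 min break → 7 h 47 min
Tue: 09:06–15:14 = 6 h 8 min; less 60 min break → 5 h 8 min
Wed: 06:40–11:59 = 5 h 19 min; less 60 min break → 4 h 19 min
Thu: 10:41–21:51 = 11 h 10 min; less 60 min break → 10 h 10 min
Fri: 08:18–16:38 = 8 h 20 min; less 60 min break → 7 h 20 min
Sat: 07:41–18:35 = 10 h 54 min; less 60 min break → 9 h 54 min
Total: 7 h 47 min + 5 h 8 min + 4 h 19 min + 10 h 10 min + 7 h 20 min + 9 h 54 min = 44 h 38 min.

44 h 38 min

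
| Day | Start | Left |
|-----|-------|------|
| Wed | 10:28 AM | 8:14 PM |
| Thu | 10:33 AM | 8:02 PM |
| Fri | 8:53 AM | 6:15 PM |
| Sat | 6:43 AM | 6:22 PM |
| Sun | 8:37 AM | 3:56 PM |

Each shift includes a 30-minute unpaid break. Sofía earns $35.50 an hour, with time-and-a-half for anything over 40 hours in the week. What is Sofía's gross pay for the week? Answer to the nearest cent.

Wed: 10:28 AM–8:14 PM = 9 h 46 min; less 30 min break → 9 h 16 min
Thu: 10:33 AM–8:02 PM = 9 h 29 min; less 30 min break → 8 h 59 min
Fri: 8:53 AM–6:15 PM = 9 h 22 min; less 30 min break → 8 h 52 min
Sat: 6:43 AM–6:22 PM = 11 h 39 min; less 30 min break → 11 h 9 min
Sun: 8:37 AM–3:56 PM = 7 h 19 min; less 30 min break → 6 h 49 min
Total worked: 45 h 5 min = 2705 min.
Regular 40 h 0 min = 2400 min at $35.50/h; overtime 5 h 5 min = 305 min at $53.25/h.
Pay = (2400 × $35.50 + 305 × $53.25) ÷ 60 = $1690.69.

$1690.69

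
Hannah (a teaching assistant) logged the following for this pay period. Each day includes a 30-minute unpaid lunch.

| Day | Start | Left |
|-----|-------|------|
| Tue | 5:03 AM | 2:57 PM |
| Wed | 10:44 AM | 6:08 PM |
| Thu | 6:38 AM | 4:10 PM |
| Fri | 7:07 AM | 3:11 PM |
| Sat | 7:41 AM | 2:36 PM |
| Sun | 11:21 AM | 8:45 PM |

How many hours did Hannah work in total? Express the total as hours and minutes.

Tue: 5:03 AM–2:57 PM = 9 h 54 min; less 30 min break → 9 h 24 min
Wed: 10:44 AM–6:08 PM = 7 h 24 min; less 30 min break → 6 h 54 min
Thu: 6:38 AM–4:10 PM = 9 h 32 min; less 30 min break → 9 h 2 min
Fri: 7:07 AM–3:11 PM = 8 h 4 min; less 30 min break → 7 h 34 min
Sat: 7:41 AM–2:36 PM = 6 h 55 min; less 30 min break → 6 h 25 min
Sun: 11:21 AM–8:45 PM = 9 h 24 min; less 30 min break → 8 h 54 min
Total: 9 h 24 min + 6 h 54 min + 9 h 2 min + 7 h 34 min + 6 h 25 min + 8 h 54 min = 48 h 13 min.

48 h 13 min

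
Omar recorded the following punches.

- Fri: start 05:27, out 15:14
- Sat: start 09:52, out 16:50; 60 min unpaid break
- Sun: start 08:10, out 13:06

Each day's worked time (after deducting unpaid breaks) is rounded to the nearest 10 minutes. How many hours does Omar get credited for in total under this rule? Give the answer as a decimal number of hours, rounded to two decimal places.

20.83 hours

Fri: 05:27–15:14 = 9 h 47 min → rounds to 9 h 50 min
Sat: 09:52–16:50 = 6 h 58 min − 60 min = 5 h 58 min → rounds to 6 h 0 min
Sun: 08:10–13:06 = 4 h 56 min → rounds to 5 h 0 min
Total credited: 20 h 50 min.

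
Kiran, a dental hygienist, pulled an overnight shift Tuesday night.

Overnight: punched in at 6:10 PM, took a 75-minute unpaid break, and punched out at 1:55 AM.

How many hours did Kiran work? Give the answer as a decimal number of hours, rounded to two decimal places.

Overnight: 6:10 PM → midnight = 5 h 50 min; midnight → 1:55 AM = 1 h 55 min; span 7 h 45 min; less 75 min break → 6 h 30 min

6.50 hours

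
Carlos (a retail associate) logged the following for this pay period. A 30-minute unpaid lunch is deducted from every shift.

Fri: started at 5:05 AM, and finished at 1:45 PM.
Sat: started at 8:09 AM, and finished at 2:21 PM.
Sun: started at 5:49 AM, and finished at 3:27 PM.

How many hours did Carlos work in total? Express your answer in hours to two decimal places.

23.00 hours

Fri: 5:05 AM–1:45 PM = 8 h 40 min; less 30 min break → 8 h 10 min
Sat: 8:09 AM–2:21 PM = 6 h 12 min; less 30 min break → 5 h 42 min
Sun: 5:49 AM–3:27 PM = 9 h 38 min; less 30 min break → 9 h 8 min
Total: 8 h 10 min + 5 h 42 min + 9 h 8 min = 23 h 0 min.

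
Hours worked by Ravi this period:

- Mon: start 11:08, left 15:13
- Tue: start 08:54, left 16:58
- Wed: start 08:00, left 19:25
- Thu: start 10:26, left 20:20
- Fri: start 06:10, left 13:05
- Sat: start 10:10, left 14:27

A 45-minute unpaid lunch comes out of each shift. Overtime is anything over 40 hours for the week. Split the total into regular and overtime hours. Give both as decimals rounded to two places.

Regular 40.00 hours, overtime 0.17 hours

Mon: 11:08–15:13 = 4 h 5 min; less 45 min break → 3 h 20 min
Tue: 08:54–16:58 = 8 h 4 min; less 45 min break → 7 h 19 min
Wed: 08:00–19:25 = 11 h 25 min; less 45 min break → 10 h 40 min
Thu: 10:26–20:20 = 9 h 54 min; less 45 min break → 9 h 9 min
Fri: 06:10–13:05 = 6 h 55 min; less 45 min break → 6 h 10 min
Sat: 10:10–14:27 = 4 h 17 min; less 45 min break → 3 h 32 min
Total worked: 40 h 10 min = 40.17 h.
Threshold 40 h → overtime 0 h 10 min, regular 40 h 0 min.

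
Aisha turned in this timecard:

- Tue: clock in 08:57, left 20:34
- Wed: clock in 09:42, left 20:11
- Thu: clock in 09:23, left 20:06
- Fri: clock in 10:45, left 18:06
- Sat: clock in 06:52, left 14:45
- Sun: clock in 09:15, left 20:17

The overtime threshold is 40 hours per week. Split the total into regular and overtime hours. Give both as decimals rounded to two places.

Regular 40.00 hours, overtime 19.08 hours

Tue: 08:57–20:34 = 11 h 37 min
Wed: 09:42–20:11 = 10 h 29 min
Thu: 09:23–20:06 = 10 h 43 min
Fri: 10:45–18:06 = 7 h 21 min
Sat: 06:52–14:45 = 7 h 53 min
Sun: 09:15–20:17 = 11 h 2 min
Total worked: 59 h 5 min = 59.08 h.
Threshold 40 h → overtime 19 h 5 min, regular 40 h 0 min.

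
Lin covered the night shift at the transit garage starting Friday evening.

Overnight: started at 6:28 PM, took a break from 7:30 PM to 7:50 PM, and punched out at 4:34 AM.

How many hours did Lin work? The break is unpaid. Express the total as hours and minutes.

9 h 46 min

Overnight: 6:28 PM → midnight = 5 h 32 min; midnight → 4:34 AM = 4 h 34 min; span 10 h 6 min; less 20 min break → 9 h 46 min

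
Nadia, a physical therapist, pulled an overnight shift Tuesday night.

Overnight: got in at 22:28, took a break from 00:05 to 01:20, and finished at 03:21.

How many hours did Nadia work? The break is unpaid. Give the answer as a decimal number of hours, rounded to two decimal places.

3.63 hours

Overnight: 22:28 → midnight = 1 h 32 min; midnight → 03:21 = 3 h 21 min; span 4 h 53 min; less 75 min break → 3 h 38 min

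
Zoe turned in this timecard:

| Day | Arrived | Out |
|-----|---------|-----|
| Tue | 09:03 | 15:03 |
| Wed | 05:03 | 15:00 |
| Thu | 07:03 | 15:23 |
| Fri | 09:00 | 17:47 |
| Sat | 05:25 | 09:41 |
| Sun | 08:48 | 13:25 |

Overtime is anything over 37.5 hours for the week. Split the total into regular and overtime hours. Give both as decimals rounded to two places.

Tue: 09:03–15:03 = 6 h 0 min
Wed: 05:03–15:00 = 9 h 57 min
Thu: 07:03–15:23 = 8 h 20 min
Fri: 09:00–17:47 = 8 h 47 min
Sat: 05:25–09:41 = 4 h 16 min
Sun: 08:48–13:25 = 4 h 37 min
Total worked: 41 h 57 min = 41.95 h.
Threshold 37.5 h → overtime 4 h 27 min, regular 37 h 30 min.

Regular 37.50 hours, overtime 4.45 hours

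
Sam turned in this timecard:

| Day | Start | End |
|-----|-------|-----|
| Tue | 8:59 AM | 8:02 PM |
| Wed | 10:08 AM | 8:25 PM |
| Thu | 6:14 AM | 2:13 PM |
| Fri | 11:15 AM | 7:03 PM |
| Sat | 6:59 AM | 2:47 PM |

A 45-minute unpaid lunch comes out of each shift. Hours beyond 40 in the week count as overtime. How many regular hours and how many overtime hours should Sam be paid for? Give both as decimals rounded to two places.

Tue: 8:59 AM–8:02 PM = 11 h 3 min; less 45 min break → 10 h 18 min
Wed: 10:08 AM–8:25 PM = 10 h 17 min; less 45 min break → 9 h 32 min
Thu: 6:14 AM–2:13 PM = 7 h 59 min; less 45 min break → 7 h 14 min
Fri: 11:15 AM–7:03 PM = 7 h 48 min; less 45 min break → 7 h 3 min
Sat: 6:59 AM–2:47 PM = 7 h 48 min; less 45 min break → 7 h 3 min
Total worked: 41 h 10 min = 41.17 h.
Threshold 40 h → overtime 1 h 10 min, regular 40 h 0 min.

Regular 40.00 hours, overtime 1.17 hours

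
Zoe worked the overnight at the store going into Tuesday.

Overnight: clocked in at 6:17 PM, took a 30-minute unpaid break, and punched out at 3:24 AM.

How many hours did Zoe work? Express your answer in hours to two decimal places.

8.62 hours

Overnight: 6:17 PM → midnight = 5 h 43 min; midnight → 3:24 AM = 3 h 24 min; span 9 h 7 min; less 30 min break → 8 h 37 min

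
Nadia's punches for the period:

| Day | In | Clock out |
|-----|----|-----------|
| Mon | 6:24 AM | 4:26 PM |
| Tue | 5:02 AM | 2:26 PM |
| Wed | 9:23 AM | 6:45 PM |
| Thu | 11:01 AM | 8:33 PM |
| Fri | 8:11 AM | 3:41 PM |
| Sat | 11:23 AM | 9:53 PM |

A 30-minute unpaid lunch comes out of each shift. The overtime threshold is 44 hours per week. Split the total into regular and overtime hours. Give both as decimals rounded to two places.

Mon: 6:24 AM–4:26 PM = 10 h 2 min; less 30 min break → 9 h 32 min
Tue: 5:02 AM–2:26 PM = 9 h 24 min; less 30 min break → 8 h 54 min
Wed: 9:23 AM–6:45 PM = 9 h 22 min; less 30 min break → 8 h 52 min
Thu: 11:01 AM–8:33 PM = 9 h 32 min; less 30 min break → 9 h 2 min
Fri: 8:11 AM–3:41 PM = 7 h 30 min; less 30 min break → 7 h 0 min
Sat: 11:23 AM–9:53 PM = 10 h 30 min; less 30 min break → 10 h 0 min
Total worked: 53 h 20 min = 53.33 h.
Threshold 44 h → overtime 9 h 20 min, regular 44 h 0 min.

Regular 44.00 hours, overtime 9.33 hours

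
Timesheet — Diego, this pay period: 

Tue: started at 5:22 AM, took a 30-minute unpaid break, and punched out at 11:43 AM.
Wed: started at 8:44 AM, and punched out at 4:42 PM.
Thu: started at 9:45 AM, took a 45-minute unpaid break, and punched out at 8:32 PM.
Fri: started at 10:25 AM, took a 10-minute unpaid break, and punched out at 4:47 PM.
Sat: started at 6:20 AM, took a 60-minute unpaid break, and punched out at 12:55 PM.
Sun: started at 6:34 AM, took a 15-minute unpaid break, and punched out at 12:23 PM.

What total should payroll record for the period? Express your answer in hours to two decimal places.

Tue: 5:22 AM–11:43 AM = 6 h 21 min; less 30 min break → 5 h 51 min
Wed: 8:44 AM–4:42 PM = 7 h 58 min
Thu: 9:45 AM–8:32 PM = 10 h 47 min; less 45 min break → 10 h 2 min
Fri: 10:25 AM–4:47 PM = 6 h 22 min; less 10 min break → 6 h 12 min
Sat: 6:20 AM–12:55 PM = 6 h 35 min; less 60 min break → 5 h 35 min
Sun: 6:34 AM–12:23 PM = 5 h 49 min; less 15 min break → 5 h 34 min
Total: 5 h 51 min + 7 h 58 min + 10 h 2 min + 6 h 12 min + 5 h 35 min + 5 h 34 min = 41 h 12 min.

41.20 hours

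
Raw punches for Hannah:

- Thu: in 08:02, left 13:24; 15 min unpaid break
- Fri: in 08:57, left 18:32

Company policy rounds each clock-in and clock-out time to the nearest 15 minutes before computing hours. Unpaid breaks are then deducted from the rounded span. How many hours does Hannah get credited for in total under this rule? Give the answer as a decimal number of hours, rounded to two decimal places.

14.75 hours

Thu: in 08:02→08:00, out 13:24→13:30; 5 h 30 min − 15 min = 5 h 15 min
Fri: in 08:57→09:00, out 18:32→18:30; 9 h 30 min
Total credited: 14 h 45 min.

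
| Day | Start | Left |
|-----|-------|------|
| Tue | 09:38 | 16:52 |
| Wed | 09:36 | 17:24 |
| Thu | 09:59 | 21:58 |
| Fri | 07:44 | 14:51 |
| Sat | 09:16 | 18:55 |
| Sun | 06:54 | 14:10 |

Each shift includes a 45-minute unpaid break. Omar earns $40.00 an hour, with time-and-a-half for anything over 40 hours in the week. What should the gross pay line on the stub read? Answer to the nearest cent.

$1993.00

Tue: 09:38–16:52 = 7 h 14 min; less 45 min break → 6 h 29 min
Wed: 09:36–17:24 = 7 h 48 min; less 45 min break → 7 h 3 min
Thu: 09:59–21:58 = 11 h 59 min; less 45 min break → 11 h 14 min
Fri: 07:44–14:51 = 7 h 7 min; less 45 min break → 6 h 22 min
Sat: 09:16–18:55 = 9 h 39 min; less 45 min break → 8 h 54 min
Sun: 06:54–14:10 = 7 h 16 min; less 45 min break → 6 h 31 min
Total worked: 46 h 33 min = 2793 min.
Regular 40 h 0 min = 2400 min at $40.00/h; overtime 6 h 33 min = 393 min at $60.00/h.
Pay = (2400 × $40.00 + 393 × $60.00) ÷ 60 = $1993.00.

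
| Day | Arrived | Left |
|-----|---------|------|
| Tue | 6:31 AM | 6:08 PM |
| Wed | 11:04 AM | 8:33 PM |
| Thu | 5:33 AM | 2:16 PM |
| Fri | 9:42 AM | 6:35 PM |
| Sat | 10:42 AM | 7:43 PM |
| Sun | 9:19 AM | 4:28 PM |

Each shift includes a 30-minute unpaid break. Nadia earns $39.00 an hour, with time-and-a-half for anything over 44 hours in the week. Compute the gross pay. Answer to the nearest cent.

Tue: 6:31 AM–6:08 PM = 11 h 37 min; less 30 min break → 11 h 7 min
Wed: 11:04 AM–8:33 PM = 9 h 29 min; less 30 min break → 8 h 59 min
Thu: 5:33 AM–2:16 PM = 8 h 43 min; less 30 min break → 8 h 13 min
Fri: 9:42 AM–6:35 PM = 8 h 53 min; less 30 min break → 8 h 23 min
Sat: 10:42 AM–7:43 PM = 9 h 1 min; less 30 min break → 8 h 31 min
Sun: 9:19 AM–4:28 PM = 7 h 9 min; less 30 min break → 6 h 39 min
Total worked: 51 h 52 min = 3112 min.
Regular 44 h 0 min = 2640 min at $39.00/h; overtime 7 h 52 min = 472 min at $58.50/h.
Pay = (2640 × $39.00 + 472 × $58.50) ÷ 60 = $2176.20.

$2176.20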